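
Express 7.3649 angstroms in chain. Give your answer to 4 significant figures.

3.661 × 10^-11 chains

1 Å = 4.97097 × 10^-12 chain.
Thus 7.3649 × 4.97097 × 10^-12 ≈ 3.661 × 10^-11 chain.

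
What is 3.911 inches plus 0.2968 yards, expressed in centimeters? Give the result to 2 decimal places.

37.07 centimeters

3.911 in = 9.93394 cm and 0.2968 yd = 27.1394 cm.
9.93394 + 27.1394 ≈ 37.07 cm.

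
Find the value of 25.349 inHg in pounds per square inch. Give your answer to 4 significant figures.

12.45 pounds per square inch

1 inch of mercury = 0.491154 psi.
So 25.349 × 0.491154 ≈ 12.45 psi.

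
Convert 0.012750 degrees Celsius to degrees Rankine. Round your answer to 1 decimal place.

491.7 °R

°R = (°C + 273.15) × 9/5.
Applying the formula gives 491.7 °R.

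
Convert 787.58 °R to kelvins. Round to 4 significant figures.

437.5 K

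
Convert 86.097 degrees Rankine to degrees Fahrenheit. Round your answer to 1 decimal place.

-373.6 degrees Fahrenheit

°R = °F + 459.67.
Applying the formula gives -373.6 °F.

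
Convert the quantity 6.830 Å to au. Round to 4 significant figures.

1 Å = 6.68459e-22 au.
6.830 × 6.68459e-22 ≈ 4.566e-21 au.

4.566e-21 au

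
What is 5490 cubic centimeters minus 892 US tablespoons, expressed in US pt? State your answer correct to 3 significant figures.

-16.3 US pt

5490 cm³ = 11.6024 US pt and 892 US tbsp = 27.8750 US pt.
11.6024 − 27.8750 ≈ -16.3 US pt.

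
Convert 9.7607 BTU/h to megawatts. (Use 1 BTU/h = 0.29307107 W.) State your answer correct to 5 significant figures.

1 BTU per hour = 2.93071 × 10^-7 MW.
9.7607 × 2.93071 × 10^-7 ≈ 2.8606 × 10^-6 MW.

2.8606 × 10^-6 megawatts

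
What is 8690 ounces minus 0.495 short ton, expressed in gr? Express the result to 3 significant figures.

8690 oz = 3801875 gr and 0.495 short ton = 6930000 gr.
3801875 − 6930000 ≈ -3.13 × 10^6 gr.

-3.13 × 10^6 gr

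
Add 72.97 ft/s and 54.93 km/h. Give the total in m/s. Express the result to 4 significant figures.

72.97 ft/s = 22.2413 m/s and 54.93 km/h = 15.2583 m/s.
22.2413 + 15.2583 ≈ 37.50 m/s.

37.50 m/s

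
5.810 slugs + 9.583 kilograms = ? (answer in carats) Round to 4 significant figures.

471900 ct

5.810 slug = 423953 ct and 9.583 kg = 47915.0 ct.
423953 + 47915.0 ≈ 471900 ct.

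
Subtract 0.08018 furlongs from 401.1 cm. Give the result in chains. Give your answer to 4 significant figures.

-0.6024 chain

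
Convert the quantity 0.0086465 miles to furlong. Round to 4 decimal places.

0.0692 furlong

1 mile = 8.00000 furlong.
0.0086465 × 8.00000 ≈ 0.0692 furlong.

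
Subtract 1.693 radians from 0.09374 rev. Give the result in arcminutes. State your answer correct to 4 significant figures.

0.09374 rev = 2024.78 arcmin and 1.693 rad = 5820.11 arcmin.
2024.78 − 5820.11 ≈ -3795 arcmin.

-3795 arcmin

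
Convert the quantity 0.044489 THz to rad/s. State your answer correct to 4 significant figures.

1 terahertz = 6.28319 × 10^12 radians per second.
0.044489 × 6.28319 × 10^12 ≈ 2.795 × 10^11 rad/s.

2.795 × 10^11 radians per second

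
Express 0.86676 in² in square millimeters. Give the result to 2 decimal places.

559.20 square millimeters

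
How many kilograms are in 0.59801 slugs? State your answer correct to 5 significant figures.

8.7273 kg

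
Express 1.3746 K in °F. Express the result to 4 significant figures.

K = (°F + 459.67) × 5/9.
Applying the formula gives -457.2 °F.

-457.2 °F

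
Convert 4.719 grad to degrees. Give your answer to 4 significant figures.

4.247 degrees

1 grad = 0.900000 degrees.
4.719 × 0.900000 ≈ 4.247 °.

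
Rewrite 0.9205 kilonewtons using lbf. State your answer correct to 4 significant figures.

206.9 pounds-force

1 kilonewton = 224.809 pounds-force.
Thus 0.9205 × 224.809 ≈ 206.9 lbf.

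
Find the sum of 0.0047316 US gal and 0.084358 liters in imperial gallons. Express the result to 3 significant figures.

0.0225 imp gal

0.0047316 US gal = 0.00393988 imp gal and 0.084358 L = 0.0185562 imp gal.
0.00393988 + 0.0185562 ≈ 0.0225 imp gal.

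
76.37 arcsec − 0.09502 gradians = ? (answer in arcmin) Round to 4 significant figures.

76.37 arcsec = 1.27283 arcmin and 0.09502 grad = 5.13108 arcmin.
1.27283 − 5.13108 ≈ -3.858 arcmin.

-3.858 arcmin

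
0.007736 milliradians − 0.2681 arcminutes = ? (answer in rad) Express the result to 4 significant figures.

0.007736 mrad = 7.73600 × 10^-6 rad and 0.2681 arcmin = 7.79871 × 10^-5 rad.
7.73600 × 10^-6 − 7.79871 × 10^-5 ≈ -7.025 × 10^-5 rad.

-7.025 × 10^-5 rad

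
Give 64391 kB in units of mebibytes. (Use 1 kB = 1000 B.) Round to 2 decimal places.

1 kB = 0.000953674 MiB.
64391 × 0.000953674 ≈ 61.41 MiB.

61.41 mebibytes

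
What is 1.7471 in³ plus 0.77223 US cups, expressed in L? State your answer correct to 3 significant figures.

0.211 liters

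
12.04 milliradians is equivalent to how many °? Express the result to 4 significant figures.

1 milliradian = 0.0572958 degrees.
So 12.04 × 0.0572958 ≈ 0.6898 °.

0.6898 °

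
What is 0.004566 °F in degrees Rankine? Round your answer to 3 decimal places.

459.675 degrees Rankine

°R = °F + 459.67.
Applying the formula gives 459.675 °R.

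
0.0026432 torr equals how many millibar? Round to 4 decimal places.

0.0035 mbar

1 torr = 1.33322 mbar.
0.0026432 × 1.33322 ≈ 0.0035 mbar.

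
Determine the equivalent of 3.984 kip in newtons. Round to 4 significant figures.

17720 N

1 kip = 4448.22 newtons.
Thus 3.984 × 4448.22 ≈ 17720 N.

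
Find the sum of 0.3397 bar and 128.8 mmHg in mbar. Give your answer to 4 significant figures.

0.3397 bar = 339.700 mbar and 128.8 mmHg = 171.719 mbar.
339.700 + 171.719 ≈ 511.4 mbar.

511.4 mbar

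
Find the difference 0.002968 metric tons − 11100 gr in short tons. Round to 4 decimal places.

0.002968 t = 0.00327166 short ton and 11100 gr = 0.000792857 short ton.
0.00327166 − 0.000792857 ≈ 0.0025 short ton.

0.0025 short tons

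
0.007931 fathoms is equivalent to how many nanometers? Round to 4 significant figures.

1 fathom = 1.82880e+9 nm.
Then 0.007931 × 1.82880e+9 ≈ 1.450e+7 nm.

1.450e+7 nm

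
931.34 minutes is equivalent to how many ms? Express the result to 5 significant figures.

1 min = 60000.0 ms.
Thus 931.34 × 60000.0 ≈ 5.5880 × 10^7 ms.

5.5880 × 10^7 milliseconds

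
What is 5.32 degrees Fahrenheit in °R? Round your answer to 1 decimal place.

°R = °F + 459.67.
Applying the formula gives 465.0 °R.

465.0 degrees Rankine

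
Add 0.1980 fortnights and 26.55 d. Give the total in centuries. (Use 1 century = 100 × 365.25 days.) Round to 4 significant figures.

0.1980 fortnight = 7.58932e-5 century and 26.55 d = 0.000726899 century.
7.58932e-5 + 0.000726899 ≈ 0.0008028 century.

0.0008028 centuries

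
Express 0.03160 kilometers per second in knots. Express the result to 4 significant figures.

1 km/s = 1943.84 knots.
So 0.03160 × 1943.84 ≈ 61.43 kn.

61.43 knots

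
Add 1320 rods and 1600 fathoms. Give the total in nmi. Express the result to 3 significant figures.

5.16 nmi

1320 rod = 3.58453 nmi and 1600 fathom = 1.57996 nmi.
3.58453 + 1.57996 ≈ 5.16 nmi.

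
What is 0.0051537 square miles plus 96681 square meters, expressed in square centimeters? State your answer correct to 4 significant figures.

1.100 × 10^9 cm²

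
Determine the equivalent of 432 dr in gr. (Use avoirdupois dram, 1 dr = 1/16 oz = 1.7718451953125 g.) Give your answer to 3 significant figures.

11800 gr

1 dr = 27.34375 gr.
So 432 × 27.34375 ≈ 11800 gr.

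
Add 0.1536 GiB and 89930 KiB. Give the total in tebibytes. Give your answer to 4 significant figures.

0.0002338 tebibytes

0.1536 GiB = 0.000150000 TiB and 89930 KiB = 8.37538e-5 TiB.
0.000150000 + 8.37538e-5 ≈ 0.0002338 TiB.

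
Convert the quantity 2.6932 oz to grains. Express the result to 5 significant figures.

1178.3 grains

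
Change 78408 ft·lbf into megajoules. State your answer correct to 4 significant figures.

0.1063 MJ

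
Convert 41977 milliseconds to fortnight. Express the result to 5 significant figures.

3.4703 × 10^-5 fortnight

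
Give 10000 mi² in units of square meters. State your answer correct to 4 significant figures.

1 mi² = 2.58999 × 10^6 square meters.
10000 × 2.58999 × 10^6 ≈ 2.590 × 10^10 m².

2.590 × 10^10 square meters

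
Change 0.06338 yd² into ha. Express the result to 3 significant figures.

1 square yard = 8.36127e-5 ha.
0.06338 × 8.36127e-5 ≈ 5.30e-6 ha.

5.30e-6 hectares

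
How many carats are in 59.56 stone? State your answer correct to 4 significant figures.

1.891 × 10^6 ct

1 stone = 31751.5 ct.
So 59.56 × 31751.5 ≈ 1.891 × 10^6 ct.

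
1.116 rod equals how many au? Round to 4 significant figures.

3.752e-11 astronomical units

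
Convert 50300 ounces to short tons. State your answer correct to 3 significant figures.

1.57 short ton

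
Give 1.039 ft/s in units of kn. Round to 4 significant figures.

0.6156 kn

1 ft/s = 0.592484 kn.
Thus 1.039 × 0.592484 ≈ 0.6156 kn.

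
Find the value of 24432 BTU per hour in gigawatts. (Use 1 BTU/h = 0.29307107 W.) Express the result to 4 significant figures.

7.160 × 10^-6 gigawatts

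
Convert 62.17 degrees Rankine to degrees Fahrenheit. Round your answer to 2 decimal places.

-397.50 °F

°R = °F + 459.67.
Applying the formula gives -397.50 °F.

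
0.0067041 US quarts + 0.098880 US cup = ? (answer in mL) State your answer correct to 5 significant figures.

0.0067041 US qt = 6.34444 mL and 0.098880 US cup = 23.3938 mL.
6.34444 + 23.3938 ≈ 29.738 mL.

29.738 mL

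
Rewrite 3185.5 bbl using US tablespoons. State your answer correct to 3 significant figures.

1 oil barrel = 10752.0 US tbsp.
So 3185.5 × 10752.0 ≈ 3.43 × 10^7 US tbsp.

3.43 × 10^7 US tablespoons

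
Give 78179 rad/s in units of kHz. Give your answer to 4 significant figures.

12.44 kHz

1 radian per second = 0.000159155 kHz.
Thus 78179 × 0.000159155 ≈ 12.44 kHz.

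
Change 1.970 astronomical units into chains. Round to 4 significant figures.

1 au = 7.43646 × 10^9 chains.
So 1.970 × 7.43646 × 10^9 ≈ 1.465 × 10^10 chain.

1.465 × 10^10 chains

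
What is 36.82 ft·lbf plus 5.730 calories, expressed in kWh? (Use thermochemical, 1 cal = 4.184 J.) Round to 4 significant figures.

2.053e-5 kilowatt-hours

36.82 ft·lbf = 1.38670e-5 kWh and 5.730 cal = 6.65953e-6 kWh.
1.38670e-5 + 6.65953e-6 ≈ 2.053e-5 kWh.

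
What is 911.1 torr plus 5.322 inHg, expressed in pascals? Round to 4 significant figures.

139500 pascals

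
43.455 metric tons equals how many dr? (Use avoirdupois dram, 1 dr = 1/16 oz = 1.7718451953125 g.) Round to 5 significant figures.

2.4525 × 10^7 dr

1 metric ton = 564383 dr.
Then 43.455 × 564383 ≈ 2.4525 × 10^7 dr.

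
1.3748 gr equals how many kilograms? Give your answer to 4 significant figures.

1 gr = 6.47989e-5 kg.
Then 1.3748 × 6.47989e-5 ≈ 8.909e-5 kg.

8.909e-5 kg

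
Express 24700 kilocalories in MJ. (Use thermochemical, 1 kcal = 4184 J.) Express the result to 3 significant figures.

103 megajoules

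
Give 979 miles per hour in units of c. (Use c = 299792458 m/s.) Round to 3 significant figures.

1 mph = 1.49116e-9 times the speed of light.
Thus 979 × 1.49116e-9 ≈ 1.46e-6 c.

1.46e-6 c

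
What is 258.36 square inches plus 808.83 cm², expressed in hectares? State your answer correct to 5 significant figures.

258.36 in² = 1.66684e-5 ha and 808.83 cm² = 8.08830e-6 ha.
1.66684e-5 + 8.08830e-6 ≈ 2.4757e-5 ha.

2.4757e-5 ha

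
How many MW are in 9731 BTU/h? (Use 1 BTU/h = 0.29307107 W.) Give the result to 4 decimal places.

1 BTU per hour = 2.93071e-7 MW.
Then 9731 × 2.93071e-7 ≈ 0.0029 MW.

0.0029 MW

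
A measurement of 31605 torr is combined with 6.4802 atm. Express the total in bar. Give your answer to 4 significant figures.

48.70 bar

31605 torr = 42.1365 bar and 6.4802 atm = 6.56606 bar.
42.1365 + 6.56606 ≈ 48.70 bar.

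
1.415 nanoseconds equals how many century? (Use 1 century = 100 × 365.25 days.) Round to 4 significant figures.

1 nanosecond = 3.16881 × 10^-19 centuries.
So 1.415 × 3.16881 × 10^-19 ≈ 4.484 × 10^-19 century.

4.484 × 10^-19 century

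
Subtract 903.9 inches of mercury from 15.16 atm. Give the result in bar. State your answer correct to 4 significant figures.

15.16 atm = 15.3609 bar and 903.9 inHg = 30.6096 bar.
15.3609 − 30.6096 ≈ -15.25 bar.

-15.25 bar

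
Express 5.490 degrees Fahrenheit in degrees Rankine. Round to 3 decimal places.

°R = °F + 459.67.
Applying the formula gives 465.160 °R.

465.160 °R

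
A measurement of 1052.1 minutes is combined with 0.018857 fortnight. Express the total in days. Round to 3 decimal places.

0.995 days

1052.1 min = 0.730625 d and 0.018857 fortnight = 0.263998 d.
0.730625 + 0.263998 ≈ 0.995 d.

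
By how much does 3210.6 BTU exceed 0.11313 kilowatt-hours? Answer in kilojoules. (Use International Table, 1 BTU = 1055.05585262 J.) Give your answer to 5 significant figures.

3210.6 BTU = 3387.36 kJ and 0.11313 kWh = 407.268 kJ.
3387.36 − 407.268 ≈ 2980.1 kJ.

2980.1 kJ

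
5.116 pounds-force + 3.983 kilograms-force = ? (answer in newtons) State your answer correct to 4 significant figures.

61.82 N

5.116 lbf = 22.7571 N and 3.983 kgf = 39.0599 N.
22.7571 + 39.0599 ≈ 61.82 N.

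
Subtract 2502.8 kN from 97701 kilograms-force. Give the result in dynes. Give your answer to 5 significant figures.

-1.5447 × 10^11 dyn

97701 kgf = 9.58120 × 10^10 dyn and 2502.8 kN = 2.50280 × 10^11 dyn.
9.58120 × 10^10 − 2.50280 × 10^11 ≈ -1.5447 × 10^11 dyn.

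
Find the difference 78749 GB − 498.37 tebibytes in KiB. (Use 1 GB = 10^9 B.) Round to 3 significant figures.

78749 GB = 7.69033 × 10^10 KiB and 498.37 TiB = 5.35121 × 10^11 KiB.
7.69033 × 10^10 − 5.35121 × 10^11 ≈ -4.58 × 10^11 KiB.

-4.58 × 10^11 KiB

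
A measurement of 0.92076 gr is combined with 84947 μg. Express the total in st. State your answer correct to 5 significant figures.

2.2772 × 10^-5 stone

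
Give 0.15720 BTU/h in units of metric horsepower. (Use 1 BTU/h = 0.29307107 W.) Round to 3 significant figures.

6.26 × 10^-5 metric horsepower

1 BTU per hour = 0.000398466 PS.
Then 0.15720 × 0.000398466 ≈ 6.26 × 10^-5 PS.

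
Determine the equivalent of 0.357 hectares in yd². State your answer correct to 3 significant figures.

1 hectare = 11959.9 square yards.
Thus 0.357 × 11959.9 ≈ 4270 yd².

4270 yd²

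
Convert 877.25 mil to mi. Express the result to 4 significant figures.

1.385 × 10^-5 miles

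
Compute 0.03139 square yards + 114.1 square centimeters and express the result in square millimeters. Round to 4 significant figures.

0.03139 yd² = 26246.0 mm² and 114.1 cm² = 11410.0 mm².
26246.0 + 11410.0 ≈ 37660 mm².

37660 mm²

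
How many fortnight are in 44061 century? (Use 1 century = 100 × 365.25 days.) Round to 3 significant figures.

1.15e+8 fortnight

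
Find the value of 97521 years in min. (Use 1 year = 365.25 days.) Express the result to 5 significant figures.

1 year = 525960 min.
Then 97521 × 525960 ≈ 5.1292e+10 min.

5.1292e+10 minutes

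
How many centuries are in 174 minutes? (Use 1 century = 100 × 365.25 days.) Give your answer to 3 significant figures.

3.31e-6 century

1 minute = 1.90129e-8 century.
174 × 1.90129e-8 ≈ 3.31e-6 century.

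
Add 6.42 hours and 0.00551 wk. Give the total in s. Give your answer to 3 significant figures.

26400 s

6.42 h = 23112.0 s and 0.00551 wk = 3332.45 s.
23112.0 + 3332.45 ≈ 26400 s.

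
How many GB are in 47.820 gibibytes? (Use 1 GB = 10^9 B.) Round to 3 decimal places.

1 gibibyte = 1.07374 gigabytes.
47.820 × 1.07374 ≈ 51.346 GB.

51.346 gigabytes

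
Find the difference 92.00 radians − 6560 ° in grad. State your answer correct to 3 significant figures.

-1430 gradians

92.00 rad = 5856.90 grad and 6560 ° = 7288.89 grad.
5856.90 − 7288.89 ≈ -1430 grad.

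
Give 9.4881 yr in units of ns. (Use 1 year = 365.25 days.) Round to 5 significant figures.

2.9942e+17 ns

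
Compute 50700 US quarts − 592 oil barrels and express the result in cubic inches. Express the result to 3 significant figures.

-2.82e+6 cubic inches

50700 US qt = 2927925 in³ and 592 bbl = 5743584 in³.
2927925 − 5743584 ≈ -2.82e+6 in³.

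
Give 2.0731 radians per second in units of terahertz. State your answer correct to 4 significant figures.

3.299 × 10^-13 terahertz

1 radian per second = 1.59155 × 10^-13 THz.
Then 2.0731 × 1.59155 × 10^-13 ≈ 3.299 × 10^-13 THz.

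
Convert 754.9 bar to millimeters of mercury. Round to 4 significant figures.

566200 mmHg

1 bar = 750.062 mmHg.
Then 754.9 × 750.062 ≈ 566200 mmHg.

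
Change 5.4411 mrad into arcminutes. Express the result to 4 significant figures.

18.71 arcmin

1 milliradian = 3.43775 arcminutes.
So 5.4411 × 3.43775 ≈ 18.71 arcmin.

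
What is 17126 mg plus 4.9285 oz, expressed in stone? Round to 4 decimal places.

17126 mg = 0.00269688 st and 4.9285 oz = 0.0220022 st.
0.00269688 + 0.0220022 ≈ 0.0247 st.

0.0247 stone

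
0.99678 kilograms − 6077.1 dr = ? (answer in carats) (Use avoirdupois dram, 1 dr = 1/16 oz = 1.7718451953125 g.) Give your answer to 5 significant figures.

-48855 carats

0.99678 kg = 4983.9000 ct and 6077.1 dr = 53838.402 ct.
4983.9000 − 53838.402 ≈ -48855 ct.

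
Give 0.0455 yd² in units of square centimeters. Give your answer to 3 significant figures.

380 square centimeters

1 yd² = 8361.27 cm².
0.0455 × 8361.27 ≈ 380 cm².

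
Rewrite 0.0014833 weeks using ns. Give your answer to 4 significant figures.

1 wk = 6.04800 × 10^14 nanoseconds.
0.0014833 × 6.04800 × 10^14 ≈ 8.971 × 10^11 ns.

8.971 × 10^11 nanoseconds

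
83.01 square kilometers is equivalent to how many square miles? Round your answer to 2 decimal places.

32.05 square miles

1 square kilometer = 0.386102 mi².
83.01 × 0.386102 ≈ 32.05 mi².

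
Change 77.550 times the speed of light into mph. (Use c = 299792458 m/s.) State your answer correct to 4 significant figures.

1 speed of light = 6.70617 × 10^8 miles per hour.
77.550 × 6.70617 × 10^8 ≈ 5.201 × 10^10 mph.

5.201 × 10^10 miles per hour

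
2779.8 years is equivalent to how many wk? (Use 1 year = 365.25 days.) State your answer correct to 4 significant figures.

145000 weeks

1 yr = 52.1786 wk.
Then 2779.8 × 52.1786 ≈ 145000 wk.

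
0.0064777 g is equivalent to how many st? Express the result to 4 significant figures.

1.020e-6 st

1 gram = 0.000157473 st.
Thus 0.0064777 × 0.000157473 ≈ 1.020e-6 st.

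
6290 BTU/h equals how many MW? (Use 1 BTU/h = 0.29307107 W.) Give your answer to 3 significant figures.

1 BTU/h = 2.93071e-7 MW.
So 6290 × 2.93071e-7 ≈ 0.00184 MW.

0.00184 MW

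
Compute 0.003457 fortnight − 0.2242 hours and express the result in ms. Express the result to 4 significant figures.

0.003457 fortnight = 4.18159e+6 ms and 0.2242 h = 807120 ms.
4.18159e+6 − 807120 ≈ 3.374e+6 ms.

3.374e+6 milliseconds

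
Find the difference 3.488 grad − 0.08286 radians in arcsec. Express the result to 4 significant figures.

-5790 arcseconds

3.488 grad = 11301.1 arcsec and 0.08286 rad = 17091.1 arcsec.
11301.1 − 17091.1 ≈ -5790 arcsec.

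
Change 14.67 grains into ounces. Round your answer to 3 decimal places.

0.034 oz

1 gr = 0.00228571 oz.
So 14.67 × 0.00228571 ≈ 0.034 oz.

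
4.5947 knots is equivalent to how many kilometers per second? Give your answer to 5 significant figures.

0.0023637 kilometers per second

1 knot = 0.000514444 kilometers per second.
So 4.5947 × 0.000514444 ≈ 0.0023637 km/s.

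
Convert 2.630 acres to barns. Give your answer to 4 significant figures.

1.064e+32 barns

1 acre = 4.04686e+31 barn.
2.630 × 4.04686e+31 ≈ 1.064e+32 barn.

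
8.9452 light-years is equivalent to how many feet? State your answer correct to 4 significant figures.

2.777e+17 ft

1 ly = 3.10391e+16 ft.
So 8.9452 × 3.10391e+16 ≈ 2.777e+17 ft.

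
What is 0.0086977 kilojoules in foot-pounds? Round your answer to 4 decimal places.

6.4151 ft·lbf

1 kJ = 737.562 ft·lbf.
Thus 0.0086977 × 737.562 ≈ 6.4151 ft·lbf.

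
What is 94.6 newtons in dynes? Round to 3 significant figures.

1 N = 100000 dyn.
94.6 × 100000 ≈ 9.46 × 10^6 dyn.

9.46 × 10^6 dyn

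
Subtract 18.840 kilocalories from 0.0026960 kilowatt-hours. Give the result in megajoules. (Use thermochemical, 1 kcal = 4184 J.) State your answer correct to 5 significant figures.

0.0026960 kWh = 0.00970560 MJ and 18.840 kcal = 0.0788266 MJ.
0.00970560 − 0.0788266 ≈ -0.069121 MJ.

-0.069121 megajoules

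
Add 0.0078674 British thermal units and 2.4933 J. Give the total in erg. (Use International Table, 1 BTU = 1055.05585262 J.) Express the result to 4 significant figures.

0.0078674 BTU = 8.30055 × 10^7 erg and 2.4933 J = 2.49330 × 10^7 erg.
8.30055 × 10^7 + 2.49330 × 10^7 ≈ 1.079 × 10^8 erg.

1.079 × 10^8 ergs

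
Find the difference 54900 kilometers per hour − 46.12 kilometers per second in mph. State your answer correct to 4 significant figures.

-69050 miles per hour

54900 km/h = 34113.3 mph and 46.12 km/s = 103168 mph.
34113.3 − 103168 ≈ -69050 mph.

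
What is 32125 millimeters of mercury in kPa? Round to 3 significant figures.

4280 kilopascals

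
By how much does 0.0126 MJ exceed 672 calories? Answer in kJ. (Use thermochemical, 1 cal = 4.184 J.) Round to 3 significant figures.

9.79 kJ

0.0126 MJ = 12.6000 kJ and 672 cal = 2.81165 kJ.
12.6000 − 2.81165 ≈ 9.79 kJ.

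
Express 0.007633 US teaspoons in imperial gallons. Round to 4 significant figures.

1 US teaspoon = 0.00108421 imperial gallons.
So 0.007633 × 0.00108421 ≈ 8.276 × 10^-6 imp gal.

8.276 × 10^-6 imp gal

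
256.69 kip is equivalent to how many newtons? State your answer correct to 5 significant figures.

1 kip = 4448.22 N.
256.69 × 4448.22 ≈ 1.1418 × 10^6 N.

1.1418 × 10^6 N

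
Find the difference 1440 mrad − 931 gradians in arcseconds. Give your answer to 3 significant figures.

-2.72e+6 arcsec

1440 mrad = 297021 arcsec and 931 grad = 3.01644e+6 arcsec.
297021 − 3.01644e+6 ≈ -2.72e+6 arcsec.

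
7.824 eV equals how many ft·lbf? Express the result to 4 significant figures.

1 eV = 1.18170e-19 foot-pounds.
Thus 7.824 × 1.18170e-19 ≈ 9.246e-19 ft·lbf.

9.246e-19 ft·lbf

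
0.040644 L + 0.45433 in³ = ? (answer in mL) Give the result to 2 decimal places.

48.09 mL

0.040644 L = 40.6440 mL and 0.45433 in³ = 7.44513 mL.
40.6440 + 7.44513 ≈ 48.09 mL.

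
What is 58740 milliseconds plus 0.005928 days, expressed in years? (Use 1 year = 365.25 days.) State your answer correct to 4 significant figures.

58740 ms = 1.86136 × 10^-6 yr and 0.005928 d = 1.62300 × 10^-5 yr.
1.86136 × 10^-6 + 1.62300 × 10^-5 ≈ 1.809 × 10^-5 yr.

1.809 × 10^-5 yr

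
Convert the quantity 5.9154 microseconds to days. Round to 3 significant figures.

6.85 × 10^-11 d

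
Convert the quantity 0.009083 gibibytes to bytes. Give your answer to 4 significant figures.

1 gibibyte = 1.07374 × 10^9 bytes.
Thus 0.009083 × 1.07374 × 10^9 ≈ 9.753 × 10^6 B.

9.753 × 10^6 bytes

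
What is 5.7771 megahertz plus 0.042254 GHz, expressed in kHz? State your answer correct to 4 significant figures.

48030 kHz

5.7771 MHz = 5777.10 kHz and 0.042254 GHz = 42254.0 kHz.
5777.10 + 42254.0 ≈ 48030 kHz.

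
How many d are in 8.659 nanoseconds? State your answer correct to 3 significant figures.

1.00e-13 d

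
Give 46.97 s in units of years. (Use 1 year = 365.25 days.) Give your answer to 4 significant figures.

1.488e-6 years

1 second = 3.16881e-8 yr.
Thus 46.97 × 3.16881e-8 ≈ 1.488e-6 yr.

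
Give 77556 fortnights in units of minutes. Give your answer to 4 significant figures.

1 fortnight = 20160.0 min.
77556 × 20160.0 ≈ 1.564e+9 min.

1.564e+9 min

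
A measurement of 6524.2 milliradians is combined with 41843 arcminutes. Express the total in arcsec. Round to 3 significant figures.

3.86e+6 arcsec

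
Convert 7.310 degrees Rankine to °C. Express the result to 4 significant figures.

°R = (°C + 273.15) × 9/5.
Applying the formula gives -269.1 °C.

-269.1 °C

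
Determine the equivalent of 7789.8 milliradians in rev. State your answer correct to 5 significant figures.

1 mrad = 0.000159155 revolutions.
Then 7789.8 × 0.000159155 ≈ 1.2398 rev.

1.2398 rev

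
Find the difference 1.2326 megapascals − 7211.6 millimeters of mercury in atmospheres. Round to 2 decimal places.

2.68 atmospheres

1.2326 MPa = 12.1648 atm and 7211.6 mmHg = 9.48895 atm.
12.1648 − 9.48895 ≈ 2.68 atm.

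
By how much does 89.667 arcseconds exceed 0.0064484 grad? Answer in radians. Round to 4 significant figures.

89.667 arcsec = 0.000434718 rad and 0.0064484 grad = 0.000101291 rad.
0.000434718 − 0.000101291 ≈ 0.0003334 rad.

0.0003334 radians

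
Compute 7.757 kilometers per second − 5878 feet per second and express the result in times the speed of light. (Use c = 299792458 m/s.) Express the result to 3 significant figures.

7.757 km/s = 2.58746e-5 c and 5878 ft/s = 5.97618e-6 c.
2.58746e-5 − 5.97618e-6 ≈ 1.99e-5 c.

1.99e-5 c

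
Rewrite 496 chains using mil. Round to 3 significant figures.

3.93e+8 mil

1 chain = 792000 mil.
Then 496 × 792000 ≈ 3.93e+8 mil.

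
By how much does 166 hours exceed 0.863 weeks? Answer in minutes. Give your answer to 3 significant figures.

166 h = 9960.00 min and 0.863 wk = 8699.04 min.
9960.00 − 8699.04 ≈ 1260 min.

1260 minutes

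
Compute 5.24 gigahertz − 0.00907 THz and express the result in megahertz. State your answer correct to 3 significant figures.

-3830 megahertz

5.24 GHz = 5240.00 MHz and 0.00907 THz = 9070.00 MHz.
5240.00 − 9070.00 ≈ -3830 MHz.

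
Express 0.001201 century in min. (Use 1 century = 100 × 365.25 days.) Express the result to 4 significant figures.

1 century = 5.25960e+7 min.
So 0.001201 × 5.25960e+7 ≈ 63170 min.

63170 min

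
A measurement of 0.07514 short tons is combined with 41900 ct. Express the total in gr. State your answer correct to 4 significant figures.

1.181 × 10^6 gr

0.07514 short ton = 1.05196 × 10^6 gr and 41900 ct = 129323 gr.
1.05196 × 10^6 + 129323 ≈ 1.181 × 10^6 gr.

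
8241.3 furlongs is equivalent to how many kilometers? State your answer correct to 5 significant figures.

1657.9 km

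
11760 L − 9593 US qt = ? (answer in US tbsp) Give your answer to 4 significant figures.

11760 L = 795306 US tbsp and 9593 US qt = 613952 US tbsp.
795306 − 613952 ≈ 181400 US tbsp.

181400 US tbsp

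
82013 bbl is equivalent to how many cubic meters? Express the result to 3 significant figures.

13000 m³

1 bbl = 0.158987 m³.
Thus 82013 × 0.158987 ≈ 13000 m³.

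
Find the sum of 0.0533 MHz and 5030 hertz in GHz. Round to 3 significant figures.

0.0533 MHz = 5.33000e-5 GHz and 5030 Hz = 5.03000e-6 GHz.
5.33000e-5 + 5.03000e-6 ≈ 5.83e-5 GHz.

5.83e-5 gigahertz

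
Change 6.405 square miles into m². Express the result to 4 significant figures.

1.659 × 10^7 square meters

1 square mile = 2.58999 × 10^6 m².
So 6.405 × 2.58999 × 10^6 ≈ 1.659 × 10^7 m².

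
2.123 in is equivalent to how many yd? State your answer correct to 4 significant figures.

0.05897 yd

1 in = 0.0277778 yd.
Then 2.123 × 0.0277778 ≈ 0.05897 yd.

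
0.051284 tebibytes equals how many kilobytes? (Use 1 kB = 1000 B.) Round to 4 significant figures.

5.639 × 10^7 kB

1 tebibyte = 1.09951 × 10^9 kB.
Then 0.051284 × 1.09951 × 10^9 ≈ 5.639 × 10^7 kB.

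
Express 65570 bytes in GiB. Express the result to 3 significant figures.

1 byte = 9.31323e-10 GiB.
Then 65570 × 9.31323e-10 ≈ 6.11e-5 GiB.

6.11e-5 gibibytes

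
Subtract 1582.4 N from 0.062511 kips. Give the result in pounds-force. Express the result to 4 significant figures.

0.062511 kip = 62.5110 lbf and 1582.4 N = 355.738 lbf.
62.5110 − 355.738 ≈ -293.2 lbf.

-293.2 lbf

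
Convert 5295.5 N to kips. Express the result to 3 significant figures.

1 newton = 0.000224809 kip.
Thus 5295.5 × 0.000224809 ≈ 1.19 kip.

1.19 kip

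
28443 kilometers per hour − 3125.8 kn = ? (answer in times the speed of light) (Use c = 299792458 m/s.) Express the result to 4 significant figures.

2.099 × 10^-5 times the speed of light

28443 km/h = 2.63543 × 10^-5 c and 3125.8 kn = 5.36388 × 10^-6 c.
2.63543 × 10^-5 − 5.36388 × 10^-6 ≈ 2.099 × 10^-5 c.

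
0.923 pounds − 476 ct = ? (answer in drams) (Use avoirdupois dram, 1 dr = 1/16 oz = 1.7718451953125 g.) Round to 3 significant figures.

0.923 lb = 236.288 dr and 476 ct = 53.7293 dr.
236.288 − 53.7293 ≈ 183 dr.

183 drams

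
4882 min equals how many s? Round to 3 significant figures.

293000 s

1 min = 60.0000 s.
So 4882 × 60.0000 ≈ 293000 s.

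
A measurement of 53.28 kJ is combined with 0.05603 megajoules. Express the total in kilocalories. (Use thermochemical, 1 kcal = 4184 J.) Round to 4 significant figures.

26.13 kcal

53.28 kJ = 12.7342 kcal and 0.05603 MJ = 13.3915 kcal.
12.7342 + 13.3915 ≈ 26.13 kcal.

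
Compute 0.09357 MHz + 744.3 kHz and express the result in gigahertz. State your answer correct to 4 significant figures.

0.0008379 GHz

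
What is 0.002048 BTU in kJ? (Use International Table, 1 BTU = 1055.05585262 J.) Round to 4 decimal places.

0.0022 kJ

1 British thermal unit = 1.05506 kJ.
Thus 0.002048 × 1.05506 ≈ 0.0022 kJ.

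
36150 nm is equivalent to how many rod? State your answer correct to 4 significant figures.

1 nm = 1.98839e-10 rod.
Thus 36150 × 1.98839e-10 ≈ 7.188e-6 rod.

7.188e-6 rods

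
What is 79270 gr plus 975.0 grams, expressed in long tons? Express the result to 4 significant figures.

0.006015 long ton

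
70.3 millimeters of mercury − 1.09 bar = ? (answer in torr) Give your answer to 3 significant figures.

70.3 mmHg = 70.3000 torr and 1.09 bar = 817.567 torr.
70.3000 − 817.567 ≈ -747 torr.

-747 torr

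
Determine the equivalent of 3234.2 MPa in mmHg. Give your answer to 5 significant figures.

1 megapascal = 7500.616 mmHg.
So 3234.2 × 7500.616 ≈ 2.4258 × 10^7 mmHg.

2.4258 × 10^7 mmHg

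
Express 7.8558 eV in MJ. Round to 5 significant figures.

1.2586 × 10^-24 MJ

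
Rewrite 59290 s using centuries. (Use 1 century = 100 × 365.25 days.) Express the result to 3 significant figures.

1.88e-5 centuries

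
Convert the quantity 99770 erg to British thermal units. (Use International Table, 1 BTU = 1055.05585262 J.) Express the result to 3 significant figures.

1 erg = 9.47817 × 10^-11 BTU.
Thus 99770 × 9.47817 × 10^-11 ≈ 9.46 × 10^-6 BTU.

9.46 × 10^-6 British thermal units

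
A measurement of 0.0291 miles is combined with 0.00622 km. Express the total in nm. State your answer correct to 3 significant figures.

5.31 × 10^10 nanometers

0.0291 mi = 4.68319 × 10^10 nm and 0.00622 km = 6.22000 × 10^9 nm.
4.68319 × 10^10 + 6.22000 × 10^9 ≈ 5.31 × 10^10 nm.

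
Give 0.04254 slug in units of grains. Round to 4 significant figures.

9581 gr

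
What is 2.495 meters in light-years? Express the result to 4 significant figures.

2.637 × 10^-16 light-years

1 m = 1.05700 × 10^-16 ly.
Then 2.495 × 1.05700 × 10^-16 ≈ 2.637 × 10^-16 ly.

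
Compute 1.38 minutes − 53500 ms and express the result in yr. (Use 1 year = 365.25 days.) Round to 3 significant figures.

1.38 min = 2.62377 × 10^-6 yr and 53500 ms = 1.69531 × 10^-6 yr.
2.62377 × 10^-6 − 1.69531 × 10^-6 ≈ 9.28 × 10^-7 yr.

9.28 × 10^-7 years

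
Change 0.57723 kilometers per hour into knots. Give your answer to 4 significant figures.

0.3117 kn

1 kilometer per hour = 0.539957 kn.
So 0.57723 × 0.539957 ≈ 0.3117 kn.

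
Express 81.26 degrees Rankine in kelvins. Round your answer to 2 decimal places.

45.14 K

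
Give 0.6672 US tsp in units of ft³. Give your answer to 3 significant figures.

0.000116 ft³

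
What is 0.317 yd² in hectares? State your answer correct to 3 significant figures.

2.65e-5 hectares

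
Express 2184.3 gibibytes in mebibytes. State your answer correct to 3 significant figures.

1 GiB = 1024.00 MiB.
Thus 2184.3 × 1024.00 ≈ 2.24e+6 MiB.

2.24e+6 mebibytes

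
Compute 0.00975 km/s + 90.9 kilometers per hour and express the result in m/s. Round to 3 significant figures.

0.00975 km/s = 9.75000 m/s and 90.9 km/h = 25.2500 m/s.
9.75000 + 25.2500 ≈ 35.0 m/s.

35.0 meters per second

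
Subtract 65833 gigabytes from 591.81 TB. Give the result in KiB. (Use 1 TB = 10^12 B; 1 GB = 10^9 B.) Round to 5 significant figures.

5.1365 × 10^11 KiB

591.81 TB = 5.77939 × 10^11 KiB and 65833 GB = 6.42900 × 10^10 KiB.
5.77939 × 10^11 − 6.42900 × 10^10 ≈ 5.1365 × 10^11 KiB.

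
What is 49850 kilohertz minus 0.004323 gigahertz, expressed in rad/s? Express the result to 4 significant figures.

2.861 × 10^8 rad/s

49850 kHz = 3.13217 × 10^8 rad/s and 0.004323 GHz = 2.71622 × 10^7 rad/s.
3.13217 × 10^8 − 2.71622 × 10^7 ≈ 2.861 × 10^8 rad/s.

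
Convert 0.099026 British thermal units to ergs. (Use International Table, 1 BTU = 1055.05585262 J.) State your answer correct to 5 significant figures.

1 BTU = 1.05506 × 10^10 erg.
0.099026 × 1.05506 × 10^10 ≈ 1.0448 × 10^9 erg.

1.0448 × 10^9 ergs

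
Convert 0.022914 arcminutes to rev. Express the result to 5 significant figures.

1 arcmin = 4.62963e-5 rev.
0.022914 × 4.62963e-5 ≈ 1.0608e-6 rev.

1.0608e-6 rev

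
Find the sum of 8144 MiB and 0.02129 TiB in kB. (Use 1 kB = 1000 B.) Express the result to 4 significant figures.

3.195e+7 kilobytes

8144 MiB = 8.53960e+6 kB and 0.02129 TiB = 2.34086e+7 kB.
8.53960e+6 + 2.34086e+7 ≈ 3.195e+7 kB.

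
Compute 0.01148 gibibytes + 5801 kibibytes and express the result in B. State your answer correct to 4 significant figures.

0.01148 GiB = 1.23266 × 10^7 B and 5801 KiB = 5.94022 × 10^6 B.
1.23266 × 10^7 + 5.94022 × 10^6 ≈ 1.827 × 10^7 B.

1.827 × 10^7 B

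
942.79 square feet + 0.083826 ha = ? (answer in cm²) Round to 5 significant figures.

9.2585 × 10^6 cm²

942.79 ft² = 875881 cm² and 0.083826 ha = 8.38260 × 10^6 cm².
875881 + 8.38260 × 10^6 ≈ 9.2585 × 10^6 cm².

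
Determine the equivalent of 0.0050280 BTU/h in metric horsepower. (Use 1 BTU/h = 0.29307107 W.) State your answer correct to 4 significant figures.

1 BTU/h = 0.000398466 metric horsepower.
So 0.0050280 × 0.000398466 ≈ 2.003e-6 PS.

2.003e-6 metric horsepower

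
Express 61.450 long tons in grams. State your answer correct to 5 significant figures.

6.2436e+7 g

1 long ton = 1.01605e+6 g.
Thus 61.450 × 1.01605e+6 ≈ 6.2436e+7 g.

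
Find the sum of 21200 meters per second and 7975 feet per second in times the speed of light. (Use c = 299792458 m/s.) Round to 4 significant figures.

7.882 × 10^-5 times the speed of light

21200 m/s = 7.07156 × 10^-5 c and 7975 ft/s = 8.10821 × 10^-6 c.
7.07156 × 10^-5 + 8.10821 × 10^-6 ≈ 7.882 × 10^-5 c.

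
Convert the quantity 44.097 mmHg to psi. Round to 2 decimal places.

1 mmHg = 0.0193368 psi.
Thus 44.097 × 0.0193368 ≈ 0.85 psi.

0.85 pounds per square inch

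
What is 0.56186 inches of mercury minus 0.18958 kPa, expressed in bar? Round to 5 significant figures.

0.56186 inHg = 0.0190268 bar and 0.18958 kPa = 0.00189580 bar.
0.0190268 − 0.00189580 ≈ 0.017131 bar.

0.017131 bar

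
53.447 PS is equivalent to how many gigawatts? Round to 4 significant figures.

1 PS = 7.35499 × 10^-7 GW.
Then 53.447 × 7.35499 × 10^-7 ≈ 3.931 × 10^-5 GW.

3.931 × 10^-5 gigawatts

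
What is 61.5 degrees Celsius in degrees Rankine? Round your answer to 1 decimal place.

°R = (°C + 273.15) × 9/5.
Applying the formula gives 602.4 °R.

602.4 degrees Rankine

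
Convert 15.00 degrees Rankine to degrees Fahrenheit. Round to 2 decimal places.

-444.67 °F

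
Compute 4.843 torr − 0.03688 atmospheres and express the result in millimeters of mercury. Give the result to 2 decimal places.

4.843 torr = 4.84300 mmHg and 0.03688 atm = 28.0288 mmHg.
4.84300 − 28.0288 ≈ -23.19 mmHg.

-23.19 millimeters of mercury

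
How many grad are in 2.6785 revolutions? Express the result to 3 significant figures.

1070 grad

1 revolution = 400.000 gradians.
Then 2.6785 × 400.000 ≈ 1070 grad.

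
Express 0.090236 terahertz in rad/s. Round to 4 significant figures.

5.670 × 10^11 rad/s

1 terahertz = 6.28319 × 10^12 rad/s.
So 0.090236 × 6.28319 × 10^12 ≈ 5.670 × 10^11 rad/s.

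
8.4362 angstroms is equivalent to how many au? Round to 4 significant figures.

5.639 × 10^-21 au

1 Å = 6.68459 × 10^-22 au.
So 8.4362 × 6.68459 × 10^-22 ≈ 5.639 × 10^-21 au.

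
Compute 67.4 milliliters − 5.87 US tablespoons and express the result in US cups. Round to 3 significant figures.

-0.0820 US cup

67.4 mL = 0.284883 US cup and 5.87 US tbsp = 0.366875 US cup.
0.284883 − 0.366875 ≈ -0.0820 US cup.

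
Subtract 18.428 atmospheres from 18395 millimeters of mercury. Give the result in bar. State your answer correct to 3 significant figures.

5.85 bar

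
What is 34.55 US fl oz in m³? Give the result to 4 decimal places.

1 US fl oz = 2.95735e-5 m³.
So 34.55 × 2.95735e-5 ≈ 0.0010 m³.

0.0010 cubic meters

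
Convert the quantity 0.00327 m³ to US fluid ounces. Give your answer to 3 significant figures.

1 m³ = 33814.0 US fluid ounces.
So 0.00327 × 33814.0 ≈ 111 US fl oz.

111 US fl oz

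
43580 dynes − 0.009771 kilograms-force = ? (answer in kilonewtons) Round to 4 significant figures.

0.0003400 kilonewtons

43580 dyn = 0.000435800 kN and 0.009771 kgf = 9.58208e-5 kN.
0.000435800 − 9.58208e-5 ≈ 0.0003400 kN.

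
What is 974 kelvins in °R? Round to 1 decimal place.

1753.2 °R

°R = K × 9/5.
Applying the formula gives 1753.2 °R.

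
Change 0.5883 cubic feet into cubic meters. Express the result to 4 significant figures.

0.01666 m³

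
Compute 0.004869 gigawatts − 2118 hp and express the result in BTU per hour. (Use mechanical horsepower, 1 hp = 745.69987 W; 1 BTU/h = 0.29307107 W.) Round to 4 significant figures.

1.122 × 10^7 BTU/h

0.004869 GW = 1.66137 × 10^7 BTU/h and 2118 hp = 5.38911 × 10^6 BTU/h.
1.66137 × 10^7 − 5.38911 × 10^6 ≈ 1.122 × 10^7 BTU/h.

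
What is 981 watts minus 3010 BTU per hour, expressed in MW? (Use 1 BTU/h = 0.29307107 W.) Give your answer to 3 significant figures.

9.89 × 10^-5 MW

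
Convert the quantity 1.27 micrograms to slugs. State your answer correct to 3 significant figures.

8.70 × 10^-11 slugs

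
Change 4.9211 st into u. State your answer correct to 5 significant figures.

1 st = 3.82424e+27 u.
So 4.9211 × 3.82424e+27 ≈ 1.8819e+28 u.

1.8819e+28 atomic mass units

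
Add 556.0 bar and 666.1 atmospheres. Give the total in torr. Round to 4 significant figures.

923300 torr

556.0 bar = 417034 torr and 666.1 atm = 506236 torr.
417034 + 506236 ≈ 923300 torr.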